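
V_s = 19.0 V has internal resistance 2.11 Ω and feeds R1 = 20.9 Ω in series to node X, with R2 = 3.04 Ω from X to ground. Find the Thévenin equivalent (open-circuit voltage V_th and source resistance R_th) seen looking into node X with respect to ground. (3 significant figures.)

V_th ≈ 2.22 V, R_th ≈ 2.69 Ω

R1' = 2.11 + 20.9 = 23.01 Ω (source resistance + R1).
V_th is the unloaded tap voltage: V_s · R2/(R1'+R2) = 19.0 × 0.1167 = 2.217 V.
Zeroing V_s shorts the top of R1' to ground, so R_th = R1' ‖ R2 = 2.685 Ω.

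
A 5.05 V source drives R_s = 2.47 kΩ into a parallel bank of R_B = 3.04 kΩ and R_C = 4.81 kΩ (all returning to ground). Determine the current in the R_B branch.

Equivalent of the parallel group: R_p = 1.863 kΩ.
Node voltage V_A = V_in · R_p/(R_s + R_p) = 5.05 × 0.4299 = 2.171 V.
Branch current I = V_A/R_B = 2.171/3.04 = 0.7142 mA.

I ≈ 0.714 mA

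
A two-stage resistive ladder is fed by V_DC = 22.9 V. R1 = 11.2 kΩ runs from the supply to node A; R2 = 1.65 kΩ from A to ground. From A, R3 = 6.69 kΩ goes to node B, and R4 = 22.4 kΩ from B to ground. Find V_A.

The second stage (R3 + R4 = 29.09 kΩ) loads node A in parallel with R2.
Effective lower resistance at A: R2 ‖ 29.09 = 1.561 kΩ.
So V_A = 22.9 × 0.1224 = 2.802 V.

V_A ≈ 2.80 V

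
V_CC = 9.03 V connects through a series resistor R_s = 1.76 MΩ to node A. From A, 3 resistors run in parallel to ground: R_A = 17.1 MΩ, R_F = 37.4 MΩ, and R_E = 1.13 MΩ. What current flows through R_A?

Combine the parallel branches: R_p = (1/17.1 + 1/37.4 + 1/1.13)⁻¹ = 1.031 MΩ.
V_A by voltage divider: V_A = 9.03 × 1.031/(1.76 + 1.031) = 3.335 V.
Branch current I = V_A/R_A = 3.335/17.1 = 0.1950 µA.

I ≈ 0.195 µA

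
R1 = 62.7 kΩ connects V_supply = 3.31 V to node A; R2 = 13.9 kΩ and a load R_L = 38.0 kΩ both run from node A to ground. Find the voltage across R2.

V_out ≈ 0.462 V

First combine the lower leg with the load: R2 ‖ R_L = 10.18 kΩ.
Voltage divider with the loaded lower leg: V_out = 3.31 × 10.18/(62.7 + 10.18) = 3.31 × 0.1396 = 0.4622 V.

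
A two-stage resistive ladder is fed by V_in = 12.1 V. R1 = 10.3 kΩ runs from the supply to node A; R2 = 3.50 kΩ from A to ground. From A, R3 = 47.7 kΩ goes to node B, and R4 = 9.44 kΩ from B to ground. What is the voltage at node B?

The second stage (R3 + R4 = 57.14 kΩ) loads node A in parallel with R2.
R2 ‖ (R3+R4) = 3.298 kΩ.
First divider: V_A = V_in · 3.298/(10.3 + 3.298) = 2.935 V.
V_B = V_A × 0.1652 = 0.4848 V.

V_B ≈ 0.485 V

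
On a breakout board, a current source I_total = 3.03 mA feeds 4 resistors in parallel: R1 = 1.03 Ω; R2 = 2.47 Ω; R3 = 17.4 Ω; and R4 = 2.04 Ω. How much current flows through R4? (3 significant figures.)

I ≈ 0.772 mA

Conductances: ΣG = 1/1.03 + 1/2.47 + 1/17.4 + 1/2.04 = 1.923 (1/Ω).
By the current-divider rule, I = I_total · G_k/ΣG = 3.03 × 0.2549 = 0.7722 mA.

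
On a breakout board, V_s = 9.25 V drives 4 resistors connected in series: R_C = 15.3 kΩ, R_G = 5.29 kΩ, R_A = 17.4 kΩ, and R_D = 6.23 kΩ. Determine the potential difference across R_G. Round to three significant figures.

ΣR = 15.3 + 5.29 + 17.4 + 6.23 = 44.22 kΩ.
V = V_s · R/ΣR = 9.25 × 0.1196 = 1.107 V.

V ≈ 1.11 V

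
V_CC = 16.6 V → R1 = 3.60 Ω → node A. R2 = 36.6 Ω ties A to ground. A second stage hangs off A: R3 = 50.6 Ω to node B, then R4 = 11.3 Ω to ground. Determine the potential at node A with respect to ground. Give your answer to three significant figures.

Node A sees R2 in parallel with the series input of stage 2, R3 + R4 = 61.90 Ω.
Effective lower resistance at A: R2 ‖ 61.90 = 23.00 Ω.
So V_A = 16.6 × 0.8647 = 14.35 V.

V_A ≈ 14.4 V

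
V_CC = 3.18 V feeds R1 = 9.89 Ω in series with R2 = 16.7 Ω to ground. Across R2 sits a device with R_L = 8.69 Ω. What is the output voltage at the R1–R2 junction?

R2 ‖ R_L = (16.7 × 8.69)/(16.7 + 8.69) = 5.716 Ω.
Voltage divider with the loaded lower leg: V_out = 3.18 × 5.716/(9.89 + 5.716) = 3.18 × 0.3663 = 1.165 V.
(Unloaded it would be 2.00 V; the load pulls it down.)

V_out ≈ 1.16 V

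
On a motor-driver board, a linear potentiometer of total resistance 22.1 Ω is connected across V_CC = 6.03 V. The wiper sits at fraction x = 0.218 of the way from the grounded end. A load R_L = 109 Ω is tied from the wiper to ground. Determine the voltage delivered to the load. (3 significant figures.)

V_out ≈ 1.27 V

The pot divides into 17.28 Ω above the wiper and 4.818 Ω below.
Lower segment in parallel with the load: 4.818 ‖ 109 = 4.614 Ω.
Then V_out = V_CC · 4.614/(17.28 + 4.614) = 1.271 V.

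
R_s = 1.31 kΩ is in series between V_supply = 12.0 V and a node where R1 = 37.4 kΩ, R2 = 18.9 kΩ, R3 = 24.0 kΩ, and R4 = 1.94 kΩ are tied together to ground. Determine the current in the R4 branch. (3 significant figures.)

I ≈ 3.37 mA

Combine the parallel branches: R_p = (1/37.4 + 1/18.9 + 1/24.0 + 1/1.94)⁻¹ = 1.570 kΩ.
Node voltage V_A = V_supply · R_p/(R_s + R_p) = 12.0 × 0.5452 = 6.542 V.
Branch current I = V_A/R4 = 6.542/1.94 = 3.372 mA.
(Check via current divider: I_total = 4.166 mA; share G_k/ΣG = 0.8095 → same result.)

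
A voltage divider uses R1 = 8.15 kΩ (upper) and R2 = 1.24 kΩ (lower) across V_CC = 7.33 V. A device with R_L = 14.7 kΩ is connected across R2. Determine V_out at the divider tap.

R2 ‖ R_L = (1.24 × 14.7)/(1.24 + 14.7) = 1.144 kΩ.
Now apply the divider: V_out = 7.33 × 0.1230 = 0.9019 V.

V_out ≈ 0.902 V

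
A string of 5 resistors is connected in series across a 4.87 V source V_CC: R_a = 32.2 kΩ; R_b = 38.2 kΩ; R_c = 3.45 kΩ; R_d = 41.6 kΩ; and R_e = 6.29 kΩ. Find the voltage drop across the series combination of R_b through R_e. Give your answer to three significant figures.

V ≈ 3.58 V

Series total: ΣR = 32.2 + 38.2 + 3.45 + 41.6 + 6.29 = 121.7 kΩ.
R_{R_b..R_e} = 38.2 + 3.45 + 41.6 + 6.29 = 89.54 kΩ.
By the voltage-divider rule, V = 4.87 × 89.54/121.7 = 3.582 V.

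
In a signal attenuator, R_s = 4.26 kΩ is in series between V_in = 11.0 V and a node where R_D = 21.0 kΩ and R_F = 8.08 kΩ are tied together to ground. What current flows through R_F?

Parallel bank: R_p = 1/(1/21.0 + 1/8.08) = 5.835 kΩ.
Node voltage V_A = V_in · R_p/(R_s + R_p) = 11.0 × 0.5780 = 6.358 V.
Branch current I = V_A/R_F = 6.358/8.08 = 0.7869 mA.
(Check via current divider: I_total = 1.090 mA; share G_k/ΣG = 0.7221 → same result.)

I ≈ 0.787 mA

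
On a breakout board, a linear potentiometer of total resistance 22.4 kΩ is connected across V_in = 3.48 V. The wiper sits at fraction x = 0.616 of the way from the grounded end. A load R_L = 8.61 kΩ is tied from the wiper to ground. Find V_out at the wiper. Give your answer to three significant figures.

Lower segment x·R_p = 13.80 kΩ; upper segment (1−x)·R_p = 8.602 kΩ.
Lower segment in parallel with the load: 13.80 ‖ 8.61 = 5.302 kΩ.
Loaded-divider output: V_out = 3.48 × 0.3813 = 1.327 V.
(Unloaded: V_out = x·V_in = 2.14 V.)

V_out ≈ 1.33 V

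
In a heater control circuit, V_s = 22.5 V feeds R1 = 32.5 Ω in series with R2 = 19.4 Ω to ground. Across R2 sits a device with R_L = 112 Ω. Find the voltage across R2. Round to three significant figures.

V_out ≈ 7.59 V

The load sits in parallel with R2, giving an effective lower resistance R2' = R2·R_L/(R2+R_L) = 16.54 Ω.
Voltage divider with the loaded lower leg: V_out = 22.5 × 16.54/(32.5 + 16.54) = 22.5 × 0.3372 = 7.587 V.
(Unloaded it would be 8.41 V; the load pulls it down.)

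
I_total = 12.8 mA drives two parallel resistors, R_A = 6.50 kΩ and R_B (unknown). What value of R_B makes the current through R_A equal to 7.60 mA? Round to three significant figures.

The fraction through R_A equals R_B/(R_A+R_B).
7.60/12.8 = R_B/(R_A + R_B) → R_B = R_A · (0.5937)/(1 − 0.5937) = 6.50 × 1.462 = 9.500 kΩ.

R_B ≈ 9.50 kΩ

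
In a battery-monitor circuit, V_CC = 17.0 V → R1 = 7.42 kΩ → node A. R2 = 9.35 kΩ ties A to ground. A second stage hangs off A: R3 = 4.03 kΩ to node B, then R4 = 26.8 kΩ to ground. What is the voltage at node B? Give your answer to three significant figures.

V_B ≈ 7.26 V

Looking into the second stage from A: R3 + R4 = 30.83 kΩ appears in parallel with R2.
R2 ‖ (R3+R4) = 7.174 kΩ.
So V_A = 17.0 × 0.4916 = 8.357 V.
Stage 2 is unloaded, so V_B = V_A · R4/(R3+R4) = 8.357 × 26.8/30.83 = 7.264 V.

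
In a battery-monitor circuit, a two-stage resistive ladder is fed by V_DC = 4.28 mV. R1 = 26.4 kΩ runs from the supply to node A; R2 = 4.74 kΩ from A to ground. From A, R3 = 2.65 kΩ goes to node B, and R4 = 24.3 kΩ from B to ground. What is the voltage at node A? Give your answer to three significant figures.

Looking into the second stage from A: R3 + R4 = 26.95 kΩ appears in parallel with R2.
Effective lower resistance at A: R2 ‖ 26.95 = 4.031 kΩ.
So V_A = 4.28 × 0.1325 = 0.5669 mV.

V_A ≈ 0.567 mV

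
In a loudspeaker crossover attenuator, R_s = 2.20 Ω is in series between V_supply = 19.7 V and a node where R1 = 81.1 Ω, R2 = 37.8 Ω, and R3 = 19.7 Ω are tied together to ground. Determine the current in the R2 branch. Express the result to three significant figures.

I ≈ 0.435 A

Combine the parallel branches: R_p = (1/81.1 + 1/37.8 + 1/19.7)⁻¹ = 11.17 Ω.
Node voltage V_A = V_supply · R_p/(R_s + R_p) = 19.7 × 0.8354 = 16.46 V.
I(R2) = V_A / R2 = 16.46/37.8 = 0.4354 A.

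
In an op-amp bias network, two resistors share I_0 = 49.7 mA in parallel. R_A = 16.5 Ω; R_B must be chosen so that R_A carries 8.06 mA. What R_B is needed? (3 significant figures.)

Two-branch current divider: I_A = I_0 · R_B/(R_A + R_B).
8.06/49.7 = R_B/(R_A + R_B) → R_B = R_A · (0.1622)/(1 − 0.1622) = 16.5 × 0.1936 = 3.194 Ω.

R_B ≈ 3.19 Ω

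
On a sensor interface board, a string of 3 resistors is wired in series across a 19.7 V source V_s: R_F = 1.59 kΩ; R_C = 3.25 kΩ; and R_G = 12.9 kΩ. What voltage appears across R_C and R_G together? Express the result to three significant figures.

V ≈ 17.9 V

Series total: ΣR = 1.59 + 3.25 + 12.9 = 17.74 kΩ.
R_{R_C..R_G} = 3.25 + 12.9 = 16.15 kΩ.
V = V_s · R/ΣR = 19.7 × 0.9104 = 17.93 V.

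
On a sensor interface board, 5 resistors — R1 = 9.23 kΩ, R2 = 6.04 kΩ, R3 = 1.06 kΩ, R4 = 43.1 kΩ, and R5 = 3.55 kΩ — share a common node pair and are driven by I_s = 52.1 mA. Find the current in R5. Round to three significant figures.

ΣG = 1/9.23 + 1/6.04 + 1/1.06 + 1/43.1 + 1/3.55 = 1.522.
Current divider: I(R5) = I_s · G_k/ΣG = 52.1 × (0.2817/1.522) = 52.1 × 0.1851 = 9.641 mA.

I ≈ 9.64 mA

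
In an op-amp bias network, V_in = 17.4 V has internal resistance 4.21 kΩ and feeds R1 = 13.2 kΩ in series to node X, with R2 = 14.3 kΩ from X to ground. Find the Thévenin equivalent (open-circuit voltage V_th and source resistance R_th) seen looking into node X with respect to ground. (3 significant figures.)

V_th ≈ 7.85 V, R_th ≈ 7.85 kΩ

R1' = 4.21 + 13.2 = 17.41 kΩ (source resistance + R1).
V_th is the unloaded tap voltage: V_in · R2/(R1'+R2) = 17.4 × 0.4510 = 7.847 V.
Zeroing V_in shorts the top of R1' to ground, so R_th = R1' ‖ R2 = 7.851 kΩ.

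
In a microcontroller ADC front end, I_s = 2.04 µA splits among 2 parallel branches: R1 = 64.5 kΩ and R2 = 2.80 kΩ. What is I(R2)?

With just two branches, the current splits inversely with resistance.
So I = 2.04 × 64.5/67.30 = 1.955 µA.

I ≈ 1.96 µA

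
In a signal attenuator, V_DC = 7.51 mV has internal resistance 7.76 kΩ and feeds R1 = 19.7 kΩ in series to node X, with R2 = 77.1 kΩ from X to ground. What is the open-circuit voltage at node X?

V_th ≈ 5.54 mV

R1' = 7.76 + 19.7 = 27.46 kΩ (source resistance + R1).
With X open, the divider is unloaded: V_th = 7.51 × 77.1/104.6 = 5.538 mV.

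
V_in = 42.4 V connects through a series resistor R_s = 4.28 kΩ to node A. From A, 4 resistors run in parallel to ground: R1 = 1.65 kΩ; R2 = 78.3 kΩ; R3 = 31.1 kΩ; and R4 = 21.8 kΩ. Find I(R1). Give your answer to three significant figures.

Equivalent of the parallel group: R_p = 1.435 kΩ.
Node voltage V_A = V_in · R_p/(R_s + R_p) = 42.4 × 0.2511 = 10.65 V.
Branch current I = V_A/R1 = 10.65/1.65 = 6.452 mA.

I ≈ 6.45 mA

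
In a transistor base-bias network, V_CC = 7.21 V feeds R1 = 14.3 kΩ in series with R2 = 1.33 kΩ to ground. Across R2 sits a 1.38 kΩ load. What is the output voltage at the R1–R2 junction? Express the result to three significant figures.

The load sits in parallel with R2, giving an effective lower resistance R2' = R2·R_L/(R2+R_L) = 0.6773 kΩ.
Voltage divider with the loaded lower leg: V_out = 7.21 × 0.6773/(14.3 + 0.6773) = 7.21 × 0.04522 = 0.3260 V.
(Unloaded it would be 0.614 V; the load pulls it down.)

V_out ≈ 0.326 V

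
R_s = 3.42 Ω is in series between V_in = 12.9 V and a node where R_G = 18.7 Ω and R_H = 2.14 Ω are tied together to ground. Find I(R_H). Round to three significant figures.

Combine the parallel branches: R_p = (1/18.7 + 1/2.14)⁻¹ = 1.920 Ω.
Node voltage V_A = V_in · R_p/(R_s + R_p) = 12.9 × 0.3596 = 4.639 V.
Branch current I = V_A/R_H = 4.639/2.14 = 2.168 A.
(Check via current divider: I_total = 2.416 A; share G_k/ΣG = 0.8973 → same result.)

I ≈ 2.17 A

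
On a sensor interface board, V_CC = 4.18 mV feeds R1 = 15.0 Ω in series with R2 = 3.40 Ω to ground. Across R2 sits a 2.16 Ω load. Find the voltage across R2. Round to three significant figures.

V_out ≈ 0.338 mV

First combine the lower leg with the load: R2 ‖ R_L = 1.321 Ω.
Voltage divider with the loaded lower leg: V_out = 4.18 × 1.321/(15.0 + 1.321) = 4.18 × 0.08093 = 0.3383 mV.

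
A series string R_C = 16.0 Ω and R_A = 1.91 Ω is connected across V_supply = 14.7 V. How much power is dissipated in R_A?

The common current is I = 14.7/17.91 = 0.8208 A.
V(R_A) = I·R = 1.568 V; P = V·I = 1.568 × 0.8208 = 1.287 W.

P ≈ 1.29 W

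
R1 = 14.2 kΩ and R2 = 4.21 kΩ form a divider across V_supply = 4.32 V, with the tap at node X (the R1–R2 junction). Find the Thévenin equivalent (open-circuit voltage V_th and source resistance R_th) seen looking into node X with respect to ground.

With X open, the divider is unloaded: V_th = 4.32 × 4.21/18.41 = 0.9879 V.
With V_supply suppressed (replaced by a short), R_th = R1 ‖ R2 = (14.20 × 4.21)/(14.20 + 4.21) = 3.247 kΩ.

V_th ≈ 0.988 V, R_th ≈ 3.25 kΩ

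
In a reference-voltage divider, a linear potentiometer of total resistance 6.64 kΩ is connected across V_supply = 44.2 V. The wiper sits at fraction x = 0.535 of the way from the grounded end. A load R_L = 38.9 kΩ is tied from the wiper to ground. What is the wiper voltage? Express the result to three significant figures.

V_out ≈ 22.7 V

Split the track: R_lower = x·R_p = 3.552 kΩ, R_upper = (1−x)·R_p = 3.088 kΩ.
(x·R_p) ‖ R_L = 3.255 kΩ.
Loaded-divider output: V_out = 44.2 × 0.5132 = 22.68 V.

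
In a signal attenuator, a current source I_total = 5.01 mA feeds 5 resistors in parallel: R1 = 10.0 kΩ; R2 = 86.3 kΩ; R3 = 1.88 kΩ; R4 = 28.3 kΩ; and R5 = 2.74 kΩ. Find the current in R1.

ΣG = 1/10.0 + 1/86.3 + 1/1.88 + 1/28.3 + 1/2.74 = 1.044.
Current divider: I(R1) = I_total · G_k/ΣG = 5.01 × (0.1000/1.044) = 5.01 × 0.09580 = 0.4800 mA.

I ≈ 0.480 mA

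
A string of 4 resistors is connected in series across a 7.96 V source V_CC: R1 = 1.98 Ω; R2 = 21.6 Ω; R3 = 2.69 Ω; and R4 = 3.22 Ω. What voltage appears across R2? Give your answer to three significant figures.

Series total: ΣR = 1.98 + 21.6 + 2.69 + 3.22 = 29.49 Ω.
V = V_CC · R/ΣR = 7.96 × 0.7325 = 5.830 V.

V ≈ 5.83 V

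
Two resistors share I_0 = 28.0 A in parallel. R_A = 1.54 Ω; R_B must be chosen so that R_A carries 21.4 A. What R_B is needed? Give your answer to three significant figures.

The fraction through R_A equals R_B/(R_A+R_B).
21.4/28.0 = R_B/(R_A + R_B) → R_B = R_A · (0.7643)/(1 − 0.7643) = 1.54 × 3.242 = 4.993 Ω.

R_B ≈ 4.99 Ω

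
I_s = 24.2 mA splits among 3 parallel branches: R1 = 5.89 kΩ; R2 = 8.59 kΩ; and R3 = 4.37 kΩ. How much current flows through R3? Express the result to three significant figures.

I ≈ 10.8 mA

Total conductance ΣG = 1/5.89 + 1/8.59 + 1/4.37 = 0.5150 (units of 1/kΩ).
By the current-divider rule, I = I_s · G_k/ΣG = 24.2 × 0.4443 = 10.75 mA.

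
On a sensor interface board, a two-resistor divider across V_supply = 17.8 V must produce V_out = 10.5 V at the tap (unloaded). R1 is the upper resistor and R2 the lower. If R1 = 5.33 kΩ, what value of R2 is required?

R2 ≈ 7.67 kΩ

The divider ratio is R2/(R1+R2) = 10.5/17.8 = 0.5899.
Rearranging, R2 = R1·k/(1−k) = 5.33 × 1.438 = 7.666 kΩ.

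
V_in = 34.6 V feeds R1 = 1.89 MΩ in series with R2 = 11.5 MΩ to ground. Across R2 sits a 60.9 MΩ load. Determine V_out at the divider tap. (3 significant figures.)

V_out ≈ 28.9 V

The load sits in parallel with R2, giving an effective lower resistance R2' = R2·R_L/(R2+R_L) = 9.673 MΩ.
Then V_out = V_in · R2'/(R1 + R2') = 34.6 × 9.673/11.56 = 28.94 V.
(Unloaded it would be 29.7 V; the load pulls it down.)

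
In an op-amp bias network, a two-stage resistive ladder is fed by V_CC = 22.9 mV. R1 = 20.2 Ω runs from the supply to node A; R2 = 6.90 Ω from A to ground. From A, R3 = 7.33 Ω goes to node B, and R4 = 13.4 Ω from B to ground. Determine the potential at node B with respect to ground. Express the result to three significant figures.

Looking into the second stage from A: R3 + R4 = 20.73 Ω appears in parallel with R2.
Effective lower resistance at A: R2 ‖ 20.73 = 5.177 Ω.
So V_A = 22.9 × 0.2040 = 4.672 mV.
V_B = V_A × 0.6464 = 3.020 mV.

V_B ≈ 3.02 mV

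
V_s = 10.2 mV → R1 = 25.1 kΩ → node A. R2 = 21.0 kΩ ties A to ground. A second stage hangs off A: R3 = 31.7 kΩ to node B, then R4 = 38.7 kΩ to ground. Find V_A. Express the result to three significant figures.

Node A sees R2 in parallel with the series input of stage 2, R3 + R4 = 70.40 kΩ.
Effective lower resistance at A: R2 ‖ 70.40 = 16.18 kΩ.
First divider: V_A = V_s · 16.18/(25.1 + 16.18) = 3.997 mV.

V_A ≈ 4.00 mV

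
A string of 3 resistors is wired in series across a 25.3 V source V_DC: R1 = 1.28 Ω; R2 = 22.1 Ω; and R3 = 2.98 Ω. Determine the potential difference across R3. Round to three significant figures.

V ≈ 2.86 V

Series total: ΣR = 1.28 + 22.1 + 2.98 = 26.36 Ω.
Voltage divider: V = V_DC · (2.980 / 26.36) = 25.3 × 0.1131 = 2.860 V.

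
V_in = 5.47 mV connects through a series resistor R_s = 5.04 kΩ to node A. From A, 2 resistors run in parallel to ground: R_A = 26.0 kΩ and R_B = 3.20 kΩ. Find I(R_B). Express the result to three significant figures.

I ≈ 0.617 µA

Combine the parallel branches: R_p = (1/26.0 + 1/3.20)⁻¹ = 2.849 kΩ.
V_A by voltage divider: V_A = 5.47 × 2.849/(5.04 + 2.849) = 1.976 mV.
Branch current I = V_A/R_B = 1.976/3.20 = 0.6174 µA.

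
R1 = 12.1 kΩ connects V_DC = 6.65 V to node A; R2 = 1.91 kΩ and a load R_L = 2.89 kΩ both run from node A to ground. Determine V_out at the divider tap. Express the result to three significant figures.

V_out ≈ 0.577 V

The load sits in parallel with R2, giving an effective lower resistance R2' = R2·R_L/(R2+R_L) = 1.150 kΩ.
Voltage divider with the loaded lower leg: V_out = 6.65 × 1.150/(12.1 + 1.150) = 6.65 × 0.08679 = 0.5772 V.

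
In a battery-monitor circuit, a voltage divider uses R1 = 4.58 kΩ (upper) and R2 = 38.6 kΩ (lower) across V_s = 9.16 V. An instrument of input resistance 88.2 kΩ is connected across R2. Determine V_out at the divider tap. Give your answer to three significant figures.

V_out ≈ 7.83 V

The load sits in parallel with R2, giving an effective lower resistance R2' = R2·R_L/(R2+R_L) = 26.85 kΩ.
Now apply the divider: V_out = 9.16 × 0.8543 = 7.825 V.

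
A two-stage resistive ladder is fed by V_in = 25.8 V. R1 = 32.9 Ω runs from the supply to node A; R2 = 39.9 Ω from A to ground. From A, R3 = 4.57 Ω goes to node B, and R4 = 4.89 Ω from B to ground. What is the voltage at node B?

Node A sees R2 in parallel with the series input of stage 2, R3 + R4 = 9.460 Ω.
R2 ‖ (R3+R4) = 7.647 Ω.
First divider: V_A = V_in · 7.647/(32.9 + 7.647) = 4.866 V.
Stage 2 is unloaded, so V_B = V_A · R4/(R3+R4) = 4.866 × 4.89/9.460 = 2.515 V.

V_B ≈ 2.52 V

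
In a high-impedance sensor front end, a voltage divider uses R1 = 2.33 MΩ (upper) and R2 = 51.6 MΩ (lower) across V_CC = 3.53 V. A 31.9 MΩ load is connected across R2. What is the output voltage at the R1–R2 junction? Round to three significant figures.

V_out ≈ 3.16 V

The load sits in parallel with R2, giving an effective lower resistance R2' = R2·R_L/(R2+R_L) = 19.71 MΩ.
Now apply the divider: V_out = 3.53 × 0.8943 = 3.157 V.
(Unloaded it would be 3.38 V; the load pulls it down.)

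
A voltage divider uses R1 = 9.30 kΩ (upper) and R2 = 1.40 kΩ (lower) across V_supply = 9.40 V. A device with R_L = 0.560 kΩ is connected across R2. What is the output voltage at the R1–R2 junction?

V_out ≈ 0.388 V

R2 ‖ R_L = (1.40 × 0.560)/(1.40 + 0.560) = 0.4000 kΩ.
Then V_out = V_supply · R2'/(R1 + R2') = 9.40 × 0.4000/9.700 = 0.3876 V.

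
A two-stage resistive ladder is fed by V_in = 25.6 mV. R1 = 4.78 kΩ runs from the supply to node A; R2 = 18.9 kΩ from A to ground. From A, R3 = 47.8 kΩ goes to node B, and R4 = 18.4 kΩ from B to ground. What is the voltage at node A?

V_A ≈ 19.3 mV

The second stage (R3 + R4 = 66.20 kΩ) loads node A in parallel with R2.
R2 ‖ (R3+R4) = 14.70 kΩ.
First divider: V_A = V_in · 14.70/(4.78 + 14.70) = 19.32 mV.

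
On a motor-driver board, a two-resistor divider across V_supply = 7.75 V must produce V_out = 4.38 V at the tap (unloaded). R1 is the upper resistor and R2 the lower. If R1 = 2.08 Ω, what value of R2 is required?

R2 ≈ 2.70 Ω

Required fraction k = V_out/V_supply = 0.5652.
R2 = R1 · 0.5652/(1 − 0.5652) = 2.703 Ω.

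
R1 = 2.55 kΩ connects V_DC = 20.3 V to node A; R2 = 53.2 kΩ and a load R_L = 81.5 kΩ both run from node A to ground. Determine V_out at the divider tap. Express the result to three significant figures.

R2 ‖ R_L = (53.2 × 81.5)/(53.2 + 81.5) = 32.19 kΩ.
Voltage divider with the loaded lower leg: V_out = 20.3 × 32.19/(2.55 + 32.19) = 20.3 × 0.9266 = 18.81 V.

V_out ≈ 18.8 V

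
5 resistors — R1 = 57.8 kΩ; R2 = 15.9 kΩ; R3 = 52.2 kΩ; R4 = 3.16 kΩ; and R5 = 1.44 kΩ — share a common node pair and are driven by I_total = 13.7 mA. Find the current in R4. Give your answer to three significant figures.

ΣG = 1/57.8 + 1/15.9 + 1/52.2 + 1/3.16 + 1/1.44 = 1.110.
By the current-divider rule, I = I_total · G_k/ΣG = 13.7 × 0.2850 = 3.905 mA.

I ≈ 3.90 mA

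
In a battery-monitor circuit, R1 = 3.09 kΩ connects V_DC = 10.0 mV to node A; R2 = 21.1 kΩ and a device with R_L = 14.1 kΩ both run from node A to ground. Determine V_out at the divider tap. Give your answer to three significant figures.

V_out ≈ 7.32 mV

R2 ‖ R_L = (21.1 × 14.1)/(21.1 + 14.1) = 8.452 kΩ.
Then V_out = V_DC · R2'/(R1 + R2') = 10.0 × 8.452/11.54 = 7.323 mV.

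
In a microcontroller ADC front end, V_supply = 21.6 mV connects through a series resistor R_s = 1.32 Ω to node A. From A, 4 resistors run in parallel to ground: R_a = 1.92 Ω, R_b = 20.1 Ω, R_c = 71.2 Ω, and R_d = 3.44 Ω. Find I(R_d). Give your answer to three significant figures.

I ≈ 2.91 mA

Parallel bank: R_p = 1/(1/1.92 + 1/20.1 + 1/71.2 + 1/3.44) = 1.142 Ω.
V_A by voltage divider: V_A = 21.6 × 1.142/(1.32 + 1.142) = 10.02 mV.
I(R_d) = V_A / R_d = 10.02/3.44 = 2.913 mA.
(Equivalently: I_total = 8.772 mA, then current-divider fraction G_k/ΣG = 0.3321.)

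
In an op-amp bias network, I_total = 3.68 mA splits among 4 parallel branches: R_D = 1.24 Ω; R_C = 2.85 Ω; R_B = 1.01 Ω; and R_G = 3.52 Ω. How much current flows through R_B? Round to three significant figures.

I ≈ 1.50 mA

ΣG = 1/1.24 + 1/2.85 + 1/1.01 + 1/3.52 = 2.432.
By the current-divider rule, I = I_total · G_k/ΣG = 3.68 × 0.4072 = 1.498 mA.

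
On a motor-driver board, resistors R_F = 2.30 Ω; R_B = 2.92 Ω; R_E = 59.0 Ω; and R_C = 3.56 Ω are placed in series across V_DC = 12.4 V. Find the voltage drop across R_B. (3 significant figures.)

ΣR = 2.30 + 2.92 + 59.0 + 3.56 = 67.78 Ω.
By the voltage-divider rule, V = 12.4 × 2.920/67.78 = 0.5342 V.

V ≈ 0.534 V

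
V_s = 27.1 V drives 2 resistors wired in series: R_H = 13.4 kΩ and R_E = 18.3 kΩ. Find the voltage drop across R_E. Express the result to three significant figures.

Series total: ΣR = 13.4 + 18.3 = 31.70 kΩ.
V = V_s · R/ΣR = 27.1 × 0.5773 = 15.64 V.

V ≈ 15.6 V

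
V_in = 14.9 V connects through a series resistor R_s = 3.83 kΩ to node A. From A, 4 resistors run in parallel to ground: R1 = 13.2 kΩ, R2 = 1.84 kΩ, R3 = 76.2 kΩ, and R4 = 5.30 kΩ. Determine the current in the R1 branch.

Equivalent of the parallel group: R_p = 1.218 kΩ.
V_A = 14.9 × 1.218/5.048 = 3.595 V.
I(R1) = V_A / R1 = 3.595/13.2 = 0.2724 mA.

I ≈ 0.272 mA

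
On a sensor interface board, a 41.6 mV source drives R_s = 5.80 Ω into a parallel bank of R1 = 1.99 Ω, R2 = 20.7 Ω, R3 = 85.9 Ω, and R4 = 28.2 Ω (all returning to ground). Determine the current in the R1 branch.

I ≈ 4.68 mA

Equivalent of the parallel group: R_p = 1.672 Ω.
V_A by voltage divider: V_A = 41.6 × 1.672/(5.80 + 1.672) = 9.311 mV.
I(R1) = V_A / R1 = 9.311/1.99 = 4.679 mA.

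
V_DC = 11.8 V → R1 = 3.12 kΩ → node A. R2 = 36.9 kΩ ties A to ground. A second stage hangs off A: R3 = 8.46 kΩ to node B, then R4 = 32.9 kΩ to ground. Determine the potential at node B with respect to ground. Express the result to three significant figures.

V_B ≈ 8.09 V

Node A sees R2 in parallel with the series input of stage 2, R3 + R4 = 41.36 kΩ.
R2 ‖ (R3+R4) = 19.50 kΩ.
So V_A = 11.8 × 0.8621 = 10.17 V.
V_B = V_A × 0.7955 = 8.092 V.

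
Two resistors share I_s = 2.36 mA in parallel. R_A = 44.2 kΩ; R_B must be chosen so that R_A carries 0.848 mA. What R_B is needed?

In a two-way split, I_A/I_s = R_B/(R_A + R_B).
With f = 0.3593, R_B = R_A · f/(1−f) = 44.2 × 0.5608 = 24.79 kΩ.

R_B ≈ 24.8 kΩ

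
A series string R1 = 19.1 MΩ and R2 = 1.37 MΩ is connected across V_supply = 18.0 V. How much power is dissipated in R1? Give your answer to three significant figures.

The common current is I = 18.0/20.47 = 0.8793 µA.
V(R1) = I·R = 16.80 V; P = V·I = 16.80 × 0.8793 = 14.77 µW.

P ≈ 14.8 µW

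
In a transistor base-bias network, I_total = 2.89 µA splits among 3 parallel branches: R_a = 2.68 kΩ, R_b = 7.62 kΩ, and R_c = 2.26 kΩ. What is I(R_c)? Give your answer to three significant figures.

I ≈ 1.35 µA

Total conductance ΣG = 1/2.68 + 1/7.62 + 1/2.26 = 0.9468 (units of 1/kΩ).
Current divider: I(R_c) = I_total · G_k/ΣG = 2.89 × (0.4425/0.9468) = 2.89 × 0.4673 = 1.351 µA.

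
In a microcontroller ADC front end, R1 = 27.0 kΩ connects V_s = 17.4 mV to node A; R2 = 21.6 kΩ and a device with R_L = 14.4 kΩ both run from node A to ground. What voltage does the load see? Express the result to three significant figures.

V_out ≈ 4.22 mV

R2 ‖ R_L = (21.6 × 14.4)/(21.6 + 14.4) = 8.640 kΩ.
Now apply the divider: V_out = 17.4 × 0.2424 = 4.218 mV.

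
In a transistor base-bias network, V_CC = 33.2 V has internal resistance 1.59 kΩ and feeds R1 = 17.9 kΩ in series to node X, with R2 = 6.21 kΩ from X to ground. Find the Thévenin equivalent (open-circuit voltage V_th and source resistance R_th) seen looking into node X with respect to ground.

V_th ≈ 8.02 V, R_th ≈ 4.71 kΩ

R1' = 1.59 + 17.9 = 19.49 kΩ (source resistance + R1).
V_th is the unloaded tap voltage: V_CC · R2/(R1'+R2) = 33.2 × 0.2416 = 8.022 V.
Zeroing V_CC shorts the top of R1' to ground, so R_th = R1' ‖ R2 = 4.709 kΩ.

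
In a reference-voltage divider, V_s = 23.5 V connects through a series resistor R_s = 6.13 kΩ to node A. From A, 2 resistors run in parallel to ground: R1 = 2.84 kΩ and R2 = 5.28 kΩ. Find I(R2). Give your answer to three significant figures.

Combine the parallel branches: R_p = (1/2.84 + 1/5.28)⁻¹ = 1.847 kΩ.
V_A = 23.5 × 1.847/7.977 = 5.441 V.
Branch current I = V_A/R2 = 5.441/5.28 = 1.030 mA.
(Equivalently: I_total = 2.946 mA, then current-divider fraction G_k/ΣG = 0.3498.)

I ≈ 1.03 mA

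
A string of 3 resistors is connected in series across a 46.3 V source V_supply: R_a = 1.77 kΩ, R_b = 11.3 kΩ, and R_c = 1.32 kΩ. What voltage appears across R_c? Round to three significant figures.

Series total: ΣR = 1.77 + 11.3 + 1.32 = 14.39 kΩ.
V = V_supply · R/ΣR = 46.3 × 0.09173 = 4.247 V.

V ≈ 4.25 V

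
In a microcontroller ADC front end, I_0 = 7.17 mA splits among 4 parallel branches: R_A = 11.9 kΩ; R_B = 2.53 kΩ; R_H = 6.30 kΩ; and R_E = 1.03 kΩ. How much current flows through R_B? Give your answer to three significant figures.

ΣG = 1/11.9 + 1/2.53 + 1/6.30 + 1/1.03 = 1.609.
By the current-divider rule, I = I_0 · G_k/ΣG = 7.17 × 0.2457 = 1.761 mA.

I ≈ 1.76 mA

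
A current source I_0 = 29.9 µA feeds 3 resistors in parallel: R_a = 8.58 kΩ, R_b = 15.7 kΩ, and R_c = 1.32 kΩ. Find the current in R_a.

Total conductance ΣG = 1/8.58 + 1/15.7 + 1/1.32 = 0.9378 (units of 1/kΩ).
R_a takes the fraction G_k/ΣG = 0.1166/0.9378 = 0.1243, so I = 29.9 × 0.1243 = 3.716 µA.

I ≈ 3.72 µA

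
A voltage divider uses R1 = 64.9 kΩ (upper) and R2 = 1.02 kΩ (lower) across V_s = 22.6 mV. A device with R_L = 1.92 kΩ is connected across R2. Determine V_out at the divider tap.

V_out ≈ 0.230 mV

The load sits in parallel with R2, giving an effective lower resistance R2' = R2·R_L/(R2+R_L) = 0.6661 kΩ.
Voltage divider with the loaded lower leg: V_out = 22.6 × 0.6661/(64.9 + 0.6661) = 22.6 × 0.01016 = 0.2296 mV.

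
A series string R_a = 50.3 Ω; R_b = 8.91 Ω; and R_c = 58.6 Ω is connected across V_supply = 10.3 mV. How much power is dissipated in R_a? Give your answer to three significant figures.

P ≈ 0.384 µW

The common current is I = 10.3/117.8 = 0.08743 mA.
V(R_a) = I·R = 4.398 mV; P = V·I = 4.398 × 0.08743 = 0.3845 µW.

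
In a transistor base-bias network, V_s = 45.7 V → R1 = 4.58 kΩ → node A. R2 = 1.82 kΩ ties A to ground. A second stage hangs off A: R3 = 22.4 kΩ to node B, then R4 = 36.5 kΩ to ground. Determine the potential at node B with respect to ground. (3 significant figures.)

Node A sees R2 in parallel with the series input of stage 2, R3 + R4 = 58.90 kΩ.
R2 ‖ (R3+R4) = 1.765 kΩ.
First divider: V_A = V_s · 1.765/(4.58 + 1.765) = 12.71 V.
V_B = V_A × 0.6197 = 7.879 V.

V_B ≈ 7.88 V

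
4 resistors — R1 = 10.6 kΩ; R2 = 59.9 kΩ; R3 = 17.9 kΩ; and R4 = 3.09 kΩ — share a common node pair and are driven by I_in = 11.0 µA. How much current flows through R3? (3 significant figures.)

Conductances: ΣG = 1/10.6 + 1/59.9 + 1/17.9 + 1/3.09 = 0.4905 (1/kΩ).
R3 takes the fraction G_k/ΣG = 0.05587/0.4905 = 0.1139, so I = 11.0 × 0.1139 = 1.253 µA.

I ≈ 1.25 µA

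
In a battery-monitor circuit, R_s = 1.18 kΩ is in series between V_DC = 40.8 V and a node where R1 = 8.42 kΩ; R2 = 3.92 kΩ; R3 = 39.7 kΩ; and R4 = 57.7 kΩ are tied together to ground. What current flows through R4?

Parallel bank: R_p = 1/(1/8.42 + 1/3.92 + 1/39.7 + 1/57.7) = 2.402 kΩ.
Node voltage V_A = V_DC · R_p/(R_s + R_p) = 40.8 × 0.6705 = 27.36 V.
Branch current I = V_A/R4 = 27.36/57.7 = 0.4741 mA.

I ≈ 0.474 mA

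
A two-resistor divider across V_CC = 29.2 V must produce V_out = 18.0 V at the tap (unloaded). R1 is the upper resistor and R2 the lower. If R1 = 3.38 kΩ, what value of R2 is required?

The divider ratio is R2/(R1+R2) = 18.0/29.2 = 0.6164.
R2 = R1 · 0.6164/(1 − 0.6164) = 5.432 kΩ.

R2 ≈ 5.43 kΩ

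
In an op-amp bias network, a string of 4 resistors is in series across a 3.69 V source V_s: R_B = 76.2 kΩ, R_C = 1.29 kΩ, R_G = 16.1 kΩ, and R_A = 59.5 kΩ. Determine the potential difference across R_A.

V ≈ 1.43 V

Total series resistance ΣR = 76.2 + 1.29 + 16.1 + 59.5 = 153.1 kΩ.
V = V_s · R/ΣR = 3.69 × 0.3887 = 1.434 V.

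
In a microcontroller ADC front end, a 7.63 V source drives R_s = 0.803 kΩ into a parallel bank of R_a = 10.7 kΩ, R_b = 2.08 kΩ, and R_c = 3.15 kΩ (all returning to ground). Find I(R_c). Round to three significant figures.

Combine the parallel branches: R_p = (1/10.7 + 1/2.08 + 1/3.15)⁻¹ = 1.121 kΩ.
Node voltage V_A = V_in · R_p/(R_s + R_p) = 7.63 × 0.5827 = 4.446 V.
I(R_c) = V_A / R_c = 4.446/3.15 = 1.412 mA.

I ≈ 1.41 mA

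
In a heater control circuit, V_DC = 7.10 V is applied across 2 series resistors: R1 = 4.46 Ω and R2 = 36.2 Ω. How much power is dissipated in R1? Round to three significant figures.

Series current I = V_DC/ΣR = 7.10/40.66 = 0.1746 A.
P = I²R = 0.03049 × 4.46 = 0.1360 W.

P ≈ 0.136 W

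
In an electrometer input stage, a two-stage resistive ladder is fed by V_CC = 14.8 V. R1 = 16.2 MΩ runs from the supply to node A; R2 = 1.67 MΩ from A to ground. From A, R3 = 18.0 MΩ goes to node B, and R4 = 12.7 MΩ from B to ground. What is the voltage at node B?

Node A sees R2 in parallel with the series input of stage 2, R3 + R4 = 30.70 MΩ.
R2 ‖ (R3+R4) = 1.584 MΩ.
V_A = 14.8 × 1.584/(16.2 + 1.584) = 1.318 V.
Stage 2 is unloaded, so V_B = V_A · R4/(R3+R4) = 1.318 × 12.7/30.70 = 0.5453 V.

V_B ≈ 0.545 V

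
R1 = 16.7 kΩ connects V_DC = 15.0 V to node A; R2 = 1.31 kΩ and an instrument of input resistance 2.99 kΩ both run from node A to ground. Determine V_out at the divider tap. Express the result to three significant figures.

V_out ≈ 0.776 V

First combine the lower leg with the load: R2 ‖ R_L = 0.9109 kΩ.
Then V_out = V_DC · R2'/(R1 + R2') = 15.0 × 0.9109/17.61 = 0.7759 V.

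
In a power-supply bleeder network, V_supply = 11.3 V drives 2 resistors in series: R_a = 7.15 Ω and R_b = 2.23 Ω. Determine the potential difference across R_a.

Total series resistance ΣR = 7.15 + 2.23 = 9.380 Ω.
V = V_supply · R/ΣR = 11.3 × 0.7623 = 8.614 V.

V ≈ 8.61 V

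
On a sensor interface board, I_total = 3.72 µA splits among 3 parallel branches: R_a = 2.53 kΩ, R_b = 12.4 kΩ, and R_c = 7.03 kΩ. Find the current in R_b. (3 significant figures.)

Conductances: ΣG = 1/2.53 + 1/12.4 + 1/7.03 = 0.6181 (1/kΩ).
Current divider: I(R_b) = I_total · G_k/ΣG = 3.72 × (0.08065/0.6181) = 3.72 × 0.1305 = 0.4853 µA.

I ≈ 0.485 µA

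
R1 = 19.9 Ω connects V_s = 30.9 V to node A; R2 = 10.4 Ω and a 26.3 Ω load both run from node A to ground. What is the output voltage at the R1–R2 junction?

First combine the lower leg with the load: R2 ‖ R_L = 7.453 Ω.
Voltage divider with the loaded lower leg: V_out = 30.9 × 7.453/(19.9 + 7.453) = 30.9 × 0.2725 = 8.419 V.

V_out ≈ 8.42 V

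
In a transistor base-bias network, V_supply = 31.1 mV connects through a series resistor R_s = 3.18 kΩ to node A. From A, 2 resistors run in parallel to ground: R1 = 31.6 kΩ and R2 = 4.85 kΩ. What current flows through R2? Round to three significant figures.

Parallel bank: R_p = 1/(1/31.6 + 1/4.85) = 4.205 kΩ.
V_A by voltage divider: V_A = 31.1 × 4.205/(3.18 + 4.205) = 17.71 mV.
Branch current I = V_A/R2 = 17.71/4.85 = 3.651 µA.
(Equivalently: I_total = 4.211 µA, then current-divider fraction G_k/ΣG = 0.8669.)

I ≈ 3.65 µA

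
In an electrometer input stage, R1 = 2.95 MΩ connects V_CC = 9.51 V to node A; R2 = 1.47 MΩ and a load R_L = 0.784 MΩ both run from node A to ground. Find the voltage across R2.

R2 ‖ R_L = (1.47 × 0.784)/(1.47 + 0.784) = 0.5113 MΩ.
Then V_out = V_CC · R2'/(R1 + R2') = 9.51 × 0.5113/3.461 = 1.405 V.

V_out ≈ 1.40 V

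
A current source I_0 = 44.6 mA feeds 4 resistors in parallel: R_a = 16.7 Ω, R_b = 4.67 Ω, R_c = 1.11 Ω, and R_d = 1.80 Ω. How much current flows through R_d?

Total conductance ΣG = 1/16.7 + 1/4.67 + 1/1.11 + 1/1.80 = 1.730 (units of 1/Ω).
By the current-divider rule, I = I_0 · G_k/ΣG = 44.6 × 0.3210 = 14.32 mA.

I ≈ 14.3 mA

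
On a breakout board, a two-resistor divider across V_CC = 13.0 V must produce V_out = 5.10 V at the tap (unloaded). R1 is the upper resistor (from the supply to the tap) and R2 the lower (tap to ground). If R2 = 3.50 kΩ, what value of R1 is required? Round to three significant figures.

R1 ≈ 5.42 kΩ

The divider ratio is R2/(R1+R2) = 5.10/13.0 = 0.3923.
R1 = R2·(1/k − 1) = 3.50 × 1.549 = 5.422 kΩ.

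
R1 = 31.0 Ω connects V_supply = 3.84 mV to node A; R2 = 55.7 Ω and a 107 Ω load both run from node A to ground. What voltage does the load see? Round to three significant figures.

The load sits in parallel with R2, giving an effective lower resistance R2' = R2·R_L/(R2+R_L) = 36.63 Ω.
Now apply the divider: V_out = 3.84 × 0.5416 = 2.080 mV.
(Unloaded it would be 2.47 mV; the load pulls it down.)

V_out ≈ 2.08 mV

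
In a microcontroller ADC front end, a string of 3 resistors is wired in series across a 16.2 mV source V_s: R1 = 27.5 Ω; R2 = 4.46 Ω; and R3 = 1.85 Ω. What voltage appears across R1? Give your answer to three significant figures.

V ≈ 13.2 mV

Series total: ΣR = 27.5 + 4.46 + 1.85 = 33.81 Ω.
V = V_s · R/ΣR = 16.2 × 0.8134 = 13.18 mV.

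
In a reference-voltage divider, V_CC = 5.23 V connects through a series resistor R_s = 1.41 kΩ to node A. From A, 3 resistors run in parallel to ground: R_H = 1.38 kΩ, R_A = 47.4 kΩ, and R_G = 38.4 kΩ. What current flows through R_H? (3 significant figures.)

Equivalent of the parallel group: R_p = 1.296 kΩ.
V_A = 5.23 × 1.296/2.706 = 2.505 V.
I(R_H) = V_A / R_H = 2.505/1.38 = 1.815 mA.
(Check via current divider: I_total = 1.933 mA; share G_k/ΣG = 0.9389 → same result.)

I ≈ 1.81 mA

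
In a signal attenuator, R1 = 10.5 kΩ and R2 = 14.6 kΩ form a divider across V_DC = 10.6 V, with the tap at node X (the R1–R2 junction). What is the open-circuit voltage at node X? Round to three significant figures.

V_th ≈ 6.17 V

With X open, the divider is unloaded: V_th = 10.6 × 14.6/25.10 = 6.166 V.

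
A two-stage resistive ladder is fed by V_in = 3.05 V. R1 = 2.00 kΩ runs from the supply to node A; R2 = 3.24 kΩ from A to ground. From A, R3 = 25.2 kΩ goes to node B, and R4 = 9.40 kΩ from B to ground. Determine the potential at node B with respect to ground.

Node A sees R2 in parallel with the series input of stage 2, R3 + R4 = 34.60 kΩ.
R2 ‖ (R3+R4) = 2.963 kΩ.
So V_A = 3.05 × 0.5970 = 1.821 V.
Stage 2 is unloaded, so V_B = V_A · R4/(R3+R4) = 1.821 × 9.40/34.60 = 0.4947 V.

V_B ≈ 0.495 V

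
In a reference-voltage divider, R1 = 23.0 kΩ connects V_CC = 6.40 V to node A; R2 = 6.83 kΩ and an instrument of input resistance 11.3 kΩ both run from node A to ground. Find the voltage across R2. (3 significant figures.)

V_out ≈ 1.00 V

First combine the lower leg with the load: R2 ‖ R_L = 4.257 kΩ.
Now apply the divider: V_out = 6.40 × 0.1562 = 0.9995 V.
(Unloaded it would be 1.47 V; the load pulls it down.)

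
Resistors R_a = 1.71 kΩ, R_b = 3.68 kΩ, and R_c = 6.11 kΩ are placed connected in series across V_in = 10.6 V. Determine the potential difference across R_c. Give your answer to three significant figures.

V ≈ 5.63 V

Series total: ΣR = 1.71 + 3.68 + 6.11 = 11.50 kΩ.
By the voltage-divider rule, V = 10.6 × 6.110/11.50 = 5.632 V.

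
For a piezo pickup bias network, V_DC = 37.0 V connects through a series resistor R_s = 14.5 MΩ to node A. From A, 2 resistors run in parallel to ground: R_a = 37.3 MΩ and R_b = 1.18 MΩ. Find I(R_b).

Parallel bank: R_p = 1/(1/37.3 + 1/1.18) = 1.144 MΩ.
Node voltage V_A = V_DC · R_p/(R_s + R_p) = 37.0 × 0.07312 = 2.705 V.
Branch current I = V_A/R_b = 2.705/1.18 = 2.293 µA.

I ≈ 2.29 µA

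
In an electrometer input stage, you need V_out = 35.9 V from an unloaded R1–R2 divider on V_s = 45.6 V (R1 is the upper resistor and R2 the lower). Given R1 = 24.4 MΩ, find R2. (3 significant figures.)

R2 ≈ 90.3 MΩ

Required fraction k = V_out/V_s = 0.7873.
R2 = R1 · 0.7873/(1 − 0.7873) = 90.31 MΩ.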